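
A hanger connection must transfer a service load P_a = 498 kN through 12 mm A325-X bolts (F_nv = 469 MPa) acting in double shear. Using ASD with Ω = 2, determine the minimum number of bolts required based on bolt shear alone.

A_b = π·12²/4 = 113.1 mm².
Per-bolt allowable strength R_n/Ω = 469 × 113.1 × 2 / 1000 / 2 = 53.04 kN.
n ≥ 498 / 53.04 = 9.389 → use 10 bolts.

10 bolts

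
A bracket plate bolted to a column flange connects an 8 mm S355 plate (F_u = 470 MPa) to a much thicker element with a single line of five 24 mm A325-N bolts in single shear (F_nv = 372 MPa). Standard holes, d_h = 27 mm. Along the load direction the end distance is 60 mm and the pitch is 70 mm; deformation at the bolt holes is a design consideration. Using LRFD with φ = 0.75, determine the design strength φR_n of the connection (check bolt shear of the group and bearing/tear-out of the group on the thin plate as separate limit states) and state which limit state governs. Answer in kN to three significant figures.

631 kN (bolt shear governs)

Bolt shear: A_b = π·24²/4 = 452.4 mm²; R_n = 372 × 452.4 × 5 × 1 / 1000 = 841.4 kN → 0.75 × 841.4 = 631 kN.
Bearing (1.2 l_c t F_u ≤ 2.4 d t F_u): upper limit = 2.4·24·8·470 / 1000 = 216.6 kN.
  Edge l_c = 60 − 27/2 = 46.5 → r_n = 209.8 kN; interior l_c = 70 − 27 = 43 → r_n = 194 kN.
  R_n,bearing = 1·209.8 + 4·194 = 985.9 kN → 0.75 × 985.9 = 739 kN.
Bolt shear governs: 631 kN.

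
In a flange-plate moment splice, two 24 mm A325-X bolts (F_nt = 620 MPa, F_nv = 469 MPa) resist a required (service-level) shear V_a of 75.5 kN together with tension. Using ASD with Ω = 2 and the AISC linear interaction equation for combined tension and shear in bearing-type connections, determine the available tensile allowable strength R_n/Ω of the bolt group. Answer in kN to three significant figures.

265 kN

A_b = π·24²/4 = 452.4 mm²; f_rv = 75.5 × 1000 / (2 × 452.4) = 83.45 MPa.
F'_nt = 1.3 F_nt − (Ω F_nt / F_nv) f_rv = 1.3·620 − (2·620/469)·83.45 = 585.4 MPa, capped at F_nt → F'_nt = 585.4 MPa.
R_n = F'_nt · A_b · n = 585.4 × 452.4 × 2 / 1000 = 529.6 kN.
Allowable strength R_n/Ω = 529.6 / 2 = 265 kN.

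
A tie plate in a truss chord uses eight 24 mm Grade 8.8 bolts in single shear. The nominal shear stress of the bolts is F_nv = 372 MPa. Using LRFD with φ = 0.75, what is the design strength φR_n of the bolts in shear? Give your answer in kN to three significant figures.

A_b = π × 24² / 4 = 452.4 mm².
R_n = F_nv · A_b · n · n_s = 372 × 452.4 × 8 × 1 / 1000 = 1346 kN.
Design strength φR_n = 0.75 × 1346 = 1010 kN.

1010 kN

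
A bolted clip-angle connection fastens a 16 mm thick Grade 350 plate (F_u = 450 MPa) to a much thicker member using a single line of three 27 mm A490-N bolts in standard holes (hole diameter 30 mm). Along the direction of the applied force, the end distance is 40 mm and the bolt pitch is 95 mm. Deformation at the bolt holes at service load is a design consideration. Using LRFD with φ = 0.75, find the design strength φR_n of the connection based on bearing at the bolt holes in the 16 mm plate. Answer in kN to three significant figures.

Per bolt r_n = 1.2 l_c t F_u ≤ 2.4 d t F_u; upper limit = 2.4 × 27 × 16 × 450 / 1000 = 466.6 kN.
Edge bolt: l_c = 40 − 30/2 = 25 mm → 1.2 × 25 × 16 × 450 / 1000 = 216 → r_n = 216 kN.
Interior bolts: l_c = 95 − 30 = 65 mm → 1.2 × 65 × 16 × 450 / 1000 = 561.6 → r_n = 466.6 kN.
R_n = 1 × 216 + 2 × 466.6 = 1149 kN.
Design strength φR_n = 0.75 × 1149 = 862 kN.

862 kN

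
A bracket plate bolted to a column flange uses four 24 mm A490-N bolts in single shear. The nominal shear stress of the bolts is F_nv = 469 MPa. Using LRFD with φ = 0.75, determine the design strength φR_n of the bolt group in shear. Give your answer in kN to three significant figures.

637 kN

A_b = π × 24² / 4 = 452.4 mm².
R_n = F_nv · A_b · n · n_s = 469 × 452.4 × 4 × 1 / 1000 = 848.7 kN.
Design strength φR_n = 0.75 × 848.7 = 637 kN.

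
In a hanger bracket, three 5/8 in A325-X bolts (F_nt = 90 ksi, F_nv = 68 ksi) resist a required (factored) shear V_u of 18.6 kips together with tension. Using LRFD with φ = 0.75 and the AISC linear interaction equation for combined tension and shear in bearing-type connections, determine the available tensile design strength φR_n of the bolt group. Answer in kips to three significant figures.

56.1 kips

A_b = π·0.625²/4 = 0.3068 in²; f_rv = 18.6 / (3 × 0.3068) = 20.21 ksi.
F'_nt = 1.3 F_nt − (F_nt / φF_nv) f_rv = 1.3·90 − (90/(0.75·68))·20.21 = 81.34 ksi, capped at F_nt → F'_nt = 81.34 ksi.
R_n = F'_nt · A_b · n = 81.34 × 0.3068 × 3 = 74.86 kips.
Design strength φR_n = 0.75 × 74.86 = 56.1 kips.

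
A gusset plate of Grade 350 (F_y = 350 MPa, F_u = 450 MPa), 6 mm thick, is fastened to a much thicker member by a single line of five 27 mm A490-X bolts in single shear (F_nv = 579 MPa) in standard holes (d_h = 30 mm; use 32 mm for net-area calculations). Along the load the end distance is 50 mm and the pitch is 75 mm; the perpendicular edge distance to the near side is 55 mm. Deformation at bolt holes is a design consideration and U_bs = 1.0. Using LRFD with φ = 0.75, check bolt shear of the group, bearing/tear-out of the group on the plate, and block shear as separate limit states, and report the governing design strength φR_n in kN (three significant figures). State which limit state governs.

Bolt shear: A_b = π·27²/4 = 572.6 mm²; R_n = 579 × 572.6 × 5 × 1 / 1000 = 1658 kN → 0.75 × 1658 = 1240 kN.
Bearing: edge l_c = 35, r_n = 113.4 kN; interior l_c = 45, r_n = 145.8 kN; R_n = 113.4 + 4·145.8 = 696.6 kN → 522 kN.
Block shear: A_gv = 2100, A_nv = 1236, A_nt = 234 mm²; R_n = min(0.6F_uA_nv, 0.6F_yA_gv) + U_bs·F_u·A_nt = 439 kN → 329 kN.
Block shear governs: 329 kN.

329 kN (block shear governs)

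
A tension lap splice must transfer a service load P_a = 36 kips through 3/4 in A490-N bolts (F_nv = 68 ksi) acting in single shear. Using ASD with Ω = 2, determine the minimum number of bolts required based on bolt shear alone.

A_b = π·0.75²/4 = 0.4418 in².
Per-bolt allowable strength R_n/Ω = 68 × 0.4418 × 1 / 2 = 15.02 kips.
n ≥ 36 / 15.02 = 2.397 → use 3 bolts.

3 bolts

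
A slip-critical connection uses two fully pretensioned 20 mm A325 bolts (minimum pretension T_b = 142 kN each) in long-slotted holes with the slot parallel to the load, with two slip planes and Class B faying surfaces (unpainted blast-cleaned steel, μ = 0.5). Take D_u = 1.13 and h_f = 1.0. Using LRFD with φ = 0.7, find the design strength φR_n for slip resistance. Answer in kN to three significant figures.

R_n = μ · D_u · h_f · T_b · n_s · n_b = 0.5 × 1.13 × 1.0 × 142 × 2 × 2 = 320.9 kN.
Design strength φR_n = 0.7 × 320.9 = 225 kN.

225 kN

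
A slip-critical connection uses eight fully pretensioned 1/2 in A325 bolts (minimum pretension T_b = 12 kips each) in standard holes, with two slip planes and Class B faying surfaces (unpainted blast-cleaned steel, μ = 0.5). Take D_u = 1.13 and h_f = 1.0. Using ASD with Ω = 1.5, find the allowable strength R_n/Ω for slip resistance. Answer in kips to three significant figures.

R_n = μ · D_u · h_f · T_b · n_s · n_b = 0.5 × 1.13 × 1.0 × 12 × 2 × 8 = 108.5 kips.
Allowable strength R_n/Ω = 108.5 / 1.5 = 72.3 kips.

72.3 kips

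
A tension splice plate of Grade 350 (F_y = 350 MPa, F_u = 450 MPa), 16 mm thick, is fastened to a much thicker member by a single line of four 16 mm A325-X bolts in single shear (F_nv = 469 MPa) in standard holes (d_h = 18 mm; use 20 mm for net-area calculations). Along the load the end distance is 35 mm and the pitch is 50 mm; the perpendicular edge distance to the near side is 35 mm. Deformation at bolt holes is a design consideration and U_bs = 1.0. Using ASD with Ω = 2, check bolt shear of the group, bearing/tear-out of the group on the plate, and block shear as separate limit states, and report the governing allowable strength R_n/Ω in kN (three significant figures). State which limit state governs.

189 kN (bolt shear governs)

Bolt shear: A_b = π·16²/4 = 201.1 mm²; R_n = 469 × 201.1 × 4 × 1 / 1000 = 377.2 kN → 377.2 / 2 = 189 kN.
Bearing: edge l_c = 26, r_n = 224.6 kN; interior l_c = 32, r_n = 276.5 kN; R_n = 224.6 + 3·276.5 = 1054 kN → 527 kN.
Block shear: A_gv = 2960, A_nv = 1840, A_nt = 400 mm²; R_n = min(0.6F_uA_nv, 0.6F_yA_gv) + U_bs·F_u·A_nt = 676.8 kN → 338 kN.
Bolt shear governs: 189 kN.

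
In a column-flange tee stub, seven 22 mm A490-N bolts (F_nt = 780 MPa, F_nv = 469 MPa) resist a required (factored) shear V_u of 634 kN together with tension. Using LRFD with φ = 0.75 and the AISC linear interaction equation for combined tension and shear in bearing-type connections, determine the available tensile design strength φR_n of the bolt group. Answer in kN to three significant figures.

A_b = π·22²/4 = 380.1 mm²; f_rv = 634 × 1000 / (7 × 380.1) = 238.3 MPa.
F'_nt = 1.3 F_nt − (F_nt / φF_nv) f_rv = 1.3·780 − (780/(0.75·469))·238.3 = 485.7 MPa, capped at F_nt → F'_nt = 485.7 MPa.
R_n = F'_nt · A_b · n = 485.7 × 380.1 × 7 / 1000 = 1292 kN.
Design strength φR_n = 0.75 × 1292 = 969 kN.

969 kN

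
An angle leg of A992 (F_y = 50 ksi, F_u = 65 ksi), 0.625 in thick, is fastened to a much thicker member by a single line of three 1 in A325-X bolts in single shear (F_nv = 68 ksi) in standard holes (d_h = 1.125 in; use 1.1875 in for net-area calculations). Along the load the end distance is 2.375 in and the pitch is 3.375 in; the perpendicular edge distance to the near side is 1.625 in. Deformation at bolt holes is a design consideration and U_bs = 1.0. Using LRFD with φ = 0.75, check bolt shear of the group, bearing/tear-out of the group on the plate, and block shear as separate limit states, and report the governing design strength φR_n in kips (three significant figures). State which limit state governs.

120 kips (bolt shear governs)

Bolt shear: A_b = π·1²/4 = 0.7854 in²; R_n = 68 × 0.7854 × 3 × 1 = 160.2 kips → 0.75 × 160.2 = 120 kips.
Bearing: edge l_c = 1.812, r_n = 88.36 kips; interior l_c = 2.25, r_n = 97.5 kips; R_n = 88.36 + 2·97.5 = 283.4 kips → 213 kips.
Block shear: A_gv = 5.703, A_nv = 3.848, A_nt = 0.6445 in²; R_n = min(0.6F_uA_nv, 0.6F_yA_gv) + U_bs·F_u·A_nt = 192 kips → 144 kips.
Bolt shear governs: 120 kips.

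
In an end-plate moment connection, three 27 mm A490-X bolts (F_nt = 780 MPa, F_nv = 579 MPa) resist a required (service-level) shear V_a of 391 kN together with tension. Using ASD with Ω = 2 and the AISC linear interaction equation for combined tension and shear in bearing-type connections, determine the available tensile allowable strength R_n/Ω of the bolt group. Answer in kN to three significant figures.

344 kN

A_b = π·27²/4 = 572.6 mm²; f_rv = 391 × 1000 / (3 × 572.6) = 227.6 MPa.
F'_nt = 1.3 F_nt − (Ω F_nt / F_nv) f_rv = 1.3·780 − (2·780/579)·227.6 = 400.7 MPa, capped at F_nt → F'_nt = 400.7 MPa.
R_n = F'_nt · A_b · n = 400.7 × 572.6 × 3 / 1000 = 688.2 kN.
Allowable strength R_n/Ω = 688.2 / 2 = 344 kN.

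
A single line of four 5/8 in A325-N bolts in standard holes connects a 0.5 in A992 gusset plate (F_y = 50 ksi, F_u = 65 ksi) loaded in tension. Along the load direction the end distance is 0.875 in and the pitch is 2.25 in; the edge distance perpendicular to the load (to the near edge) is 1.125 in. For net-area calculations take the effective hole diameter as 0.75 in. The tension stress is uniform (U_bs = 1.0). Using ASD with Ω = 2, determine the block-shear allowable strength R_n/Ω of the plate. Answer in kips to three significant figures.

Shear plane L_v = 0.875 + 3·2.25 = 7.625 in; A_gv = 7.625 × 0.5 = 3.812 in².
A_nv = (7.625 − 3.5·0.75) × 0.5 = 2.5 in².
A_nt = (1.125 − 0.5·0.75) × 0.5 = 0.375 in².
0.6 F_u A_nv = 97.5 kips; 0.6 F_y A_gv = 114.4 kips → shear rupture governs the shear term.
R_n = 97.5 + 1.0 × 65 × 0.375 = 121.9 kips.
Allowable strength R_n/Ω = 121.9 / 2 = 60.9 kips.

60.9 kips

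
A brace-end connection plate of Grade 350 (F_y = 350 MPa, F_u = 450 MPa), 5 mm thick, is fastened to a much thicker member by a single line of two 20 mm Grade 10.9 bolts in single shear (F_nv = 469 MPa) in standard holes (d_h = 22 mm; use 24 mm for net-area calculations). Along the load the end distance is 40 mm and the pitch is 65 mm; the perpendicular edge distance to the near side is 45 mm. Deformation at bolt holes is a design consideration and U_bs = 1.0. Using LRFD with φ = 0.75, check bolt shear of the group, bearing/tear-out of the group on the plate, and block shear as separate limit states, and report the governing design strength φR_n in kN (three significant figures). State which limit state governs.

126 kN (block shear governs)

Bolt shear: A_b = π·20²/4 = 314.2 mm²; R_n = 469 × 314.2 × 2 × 1 / 1000 = 294.7 kN → 0.75 × 294.7 = 221 kN.
Bearing: edge l_c = 29, r_n = 78.3 kN; interior l_c = 43, r_n = 108 kN; R_n = 78.3 + 1·108 = 186.3 kN → 140 kN.
Block shear: A_gv = 525, A_nv = 345, A_nt = 165 mm²; R_n = min(0.6F_uA_nv, 0.6F_yA_gv) + U_bs·F_u·A_nt = 167.4 kN → 126 kN.
Block shear governs: 126 kN.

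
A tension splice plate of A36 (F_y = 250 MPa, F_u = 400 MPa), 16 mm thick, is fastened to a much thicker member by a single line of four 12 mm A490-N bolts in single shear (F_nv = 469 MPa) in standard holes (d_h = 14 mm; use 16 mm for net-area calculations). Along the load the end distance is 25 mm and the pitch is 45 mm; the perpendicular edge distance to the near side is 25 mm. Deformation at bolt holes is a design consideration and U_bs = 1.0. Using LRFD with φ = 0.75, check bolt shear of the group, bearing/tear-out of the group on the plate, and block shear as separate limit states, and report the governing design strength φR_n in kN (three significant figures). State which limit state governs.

159 kN (bolt shear governs)

Bolt shear: A_b = π·12²/4 = 113.1 mm²; R_n = 469 × 113.1 × 4 × 1 / 1000 = 212.2 kN → 0.75 × 212.2 = 159 kN.
Bearing: edge l_c = 18, r_n = 138.2 kN; interior l_c = 31, r_n = 184.3 kN; R_n = 138.2 + 3·184.3 = 691.2 kN → 518 kN.
Block shear: A_gv = 2560, A_nv = 1664, A_nt = 272 mm²; R_n = min(0.6F_uA_nv, 0.6F_yA_gv) + U_bs·F_u·A_nt = 492.8 kN → 370 kN.
Bolt shear governs: 159 kN.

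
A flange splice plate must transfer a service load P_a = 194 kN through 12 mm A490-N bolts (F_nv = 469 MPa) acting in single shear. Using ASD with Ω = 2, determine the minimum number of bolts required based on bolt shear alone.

A_b = π·12²/4 = 113.1 mm².
Per-bolt allowable strength R_n/Ω = 469 × 113.1 × 1 / 1000 / 2 = 26.52 kN.
n ≥ 194 / 26.52 = 7.315 → use 8 bolts.

8 bolts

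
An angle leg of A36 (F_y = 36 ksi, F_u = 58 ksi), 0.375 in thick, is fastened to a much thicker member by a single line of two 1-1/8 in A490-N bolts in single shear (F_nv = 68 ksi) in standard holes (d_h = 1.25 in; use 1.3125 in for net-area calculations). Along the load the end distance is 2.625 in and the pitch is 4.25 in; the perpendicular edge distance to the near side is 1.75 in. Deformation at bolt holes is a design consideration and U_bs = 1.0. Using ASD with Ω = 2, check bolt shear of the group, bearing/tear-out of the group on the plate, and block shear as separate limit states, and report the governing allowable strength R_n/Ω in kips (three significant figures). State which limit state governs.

Bolt shear: A_b = π·1.125²/4 = 0.994 in²; R_n = 68 × 0.994 × 2 × 1 = 135.2 kips → 135.2 / 2 = 67.6 kips.
Bearing: edge l_c = 2, r_n = 52.2 kips; interior l_c = 3, r_n = 58.72 kips; R_n = 52.2 + 1·58.72 = 110.9 kips → 55.5 kips.
Block shear: A_gv = 2.578, A_nv = 1.84, A_nt = 0.4102 in²; R_n = min(0.6F_uA_nv, 0.6F_yA_gv) + U_bs·F_u·A_nt = 79.48 kips → 39.7 kips.
Block shear governs: 39.7 kips.

39.7 kips (block shear governs)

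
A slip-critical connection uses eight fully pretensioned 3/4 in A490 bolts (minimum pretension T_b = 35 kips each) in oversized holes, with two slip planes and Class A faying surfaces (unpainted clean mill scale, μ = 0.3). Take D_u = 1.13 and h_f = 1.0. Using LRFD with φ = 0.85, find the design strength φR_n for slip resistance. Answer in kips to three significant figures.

161 kips

R_n = μ · D_u · h_f · T_b · n_s · n_b = 0.3 × 1.13 × 1.0 × 35 × 2 × 8 = 189.8 kips.
Design strength φR_n = 0.85 × 189.8 = 161 kips.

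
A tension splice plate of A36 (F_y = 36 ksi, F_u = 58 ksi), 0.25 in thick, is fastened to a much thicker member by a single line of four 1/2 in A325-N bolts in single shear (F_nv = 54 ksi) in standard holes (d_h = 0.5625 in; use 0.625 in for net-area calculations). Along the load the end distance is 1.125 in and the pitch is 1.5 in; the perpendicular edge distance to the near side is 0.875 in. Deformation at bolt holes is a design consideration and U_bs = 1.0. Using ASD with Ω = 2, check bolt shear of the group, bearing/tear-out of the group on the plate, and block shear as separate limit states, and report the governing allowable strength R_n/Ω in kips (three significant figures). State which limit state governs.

Bolt shear: A_b = π·0.5²/4 = 0.1963 in²; R_n = 54 × 0.1963 × 4 × 1 = 42.41 kips → 42.41 / 2 = 21.2 kips.
Bearing: edge l_c = 0.8438, r_n = 14.68 kips; interior l_c = 0.9375, r_n = 16.31 kips; R_n = 14.68 + 3·16.31 = 63.62 kips → 31.8 kips.
Block shear: A_gv = 1.406, A_nv = 0.8594, A_nt = 0.1406 in²; R_n = min(0.6F_uA_nv, 0.6F_yA_gv) + U_bs·F_u·A_nt = 38.06 kips → 19 kips.
Block shear governs: 19 kips.

19 kips (block shear governs)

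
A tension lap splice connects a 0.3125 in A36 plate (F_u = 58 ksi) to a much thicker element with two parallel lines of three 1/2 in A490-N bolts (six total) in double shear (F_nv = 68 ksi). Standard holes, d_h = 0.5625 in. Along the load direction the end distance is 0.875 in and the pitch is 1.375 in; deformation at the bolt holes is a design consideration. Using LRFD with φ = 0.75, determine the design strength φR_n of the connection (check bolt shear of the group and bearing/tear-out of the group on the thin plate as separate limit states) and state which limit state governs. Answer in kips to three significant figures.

72.4 kips (bearing governs)

Bolt shear: A_b = π·0.5²/4 = 0.1963 in²; R_n = 68 × 0.1963 × 6 × 2 = 160.2 kips → 0.75 × 160.2 = 120 kips.
Bearing (1.2 l_c t F_u ≤ 2.4 d t F_u): upper limit = 2.4·0.5·0.3125·58 = 21.75 kips.
  Edge l_c = 0.875 − 0.5625/2 = 0.5938 → r_n = 12.91 kips; interior l_c = 1.375 − 0.5625 = 0.8125 → r_n = 17.67 kips.
  R_n,bearing = 2·12.91 + 4·17.67 = 96.52 kips → 0.75 × 96.52 = 72.4 kips.
Bearing governs: 72.4 kips.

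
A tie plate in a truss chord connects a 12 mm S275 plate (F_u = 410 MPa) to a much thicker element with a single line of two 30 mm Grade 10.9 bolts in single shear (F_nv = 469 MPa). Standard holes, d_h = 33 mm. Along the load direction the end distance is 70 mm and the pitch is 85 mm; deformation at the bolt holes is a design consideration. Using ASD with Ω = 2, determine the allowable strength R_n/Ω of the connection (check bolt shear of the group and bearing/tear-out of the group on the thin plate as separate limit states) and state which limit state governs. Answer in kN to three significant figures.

311 kN (bearing governs)

Bolt shear: A_b = π·30²/4 = 706.9 mm²; R_n = 469 × 706.9 × 2 × 1 / 1000 = 663 kN → 663 / 2 = 332 kN.
Bearing (1.2 l_c t F_u ≤ 2.4 d t F_u): upper limit = 2.4·30·12·410 / 1000 = 354.2 kN.
  Edge l_c = 70 − 33/2 = 53.5 → r_n = 315.9 kN; interior l_c = 85 − 33 = 52 → r_n = 307 kN.
  R_n,bearing = 1·315.9 + 1·307 = 622.9 kN → 622.9 / 2 = 311 kN.
Bearing governs: 311 kN.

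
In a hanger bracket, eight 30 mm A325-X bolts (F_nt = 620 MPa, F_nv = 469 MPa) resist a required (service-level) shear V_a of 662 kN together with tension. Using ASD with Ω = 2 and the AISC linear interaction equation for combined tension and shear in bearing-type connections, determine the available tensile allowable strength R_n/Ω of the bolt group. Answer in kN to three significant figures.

1400 kN

A_b = π·30²/4 = 706.9 mm²; f_rv = 662 × 1000 / (8 × 706.9) = 117.1 MPa.
F'_nt = 1.3 F_nt − (Ω F_nt / F_nv) f_rv = 1.3·620 − (2·620/469)·117.1 = 496.5 MPa, capped at F_nt → F'_nt = 496.5 MPa.
R_n = F'_nt · A_b · n = 496.5 × 706.9 × 8 / 1000 = 2808 kN.
Allowable strength R_n/Ω = 2808 / 2 = 1400 kN.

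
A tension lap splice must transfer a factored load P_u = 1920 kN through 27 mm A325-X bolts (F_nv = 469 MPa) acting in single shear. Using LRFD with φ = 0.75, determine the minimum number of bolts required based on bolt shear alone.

10 bolts

A_b = π·27²/4 = 572.6 mm².
Per-bolt design strength φR_n = 0.75 × 469 × 572.6 × 1 / 1000 = 201.4 kN.
n ≥ 1920 / 201.4 = 9.533 → use 10 bolts.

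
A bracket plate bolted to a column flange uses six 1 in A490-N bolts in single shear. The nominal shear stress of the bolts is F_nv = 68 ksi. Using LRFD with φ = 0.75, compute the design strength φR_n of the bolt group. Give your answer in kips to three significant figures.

A_b = π × 1² / 4 = 0.7854 in².
R_n = F_nv · A_b · n · n_s = 68 × 0.7854 × 6 × 1 = 320.4 kips.
Design strength φR_n = 0.75 × 320.4 = 240 kips.

240 kips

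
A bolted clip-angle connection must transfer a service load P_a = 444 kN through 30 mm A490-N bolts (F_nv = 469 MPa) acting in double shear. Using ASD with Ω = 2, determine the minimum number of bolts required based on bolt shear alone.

A_b = π·30²/4 = 706.9 mm².
Per-bolt allowable strength R_n/Ω = 469 × 706.9 × 2 / 1000 / 2 = 331.5 kN.
n ≥ 444 / 331.5 = 1.339 → use 2 bolts.

2 bolts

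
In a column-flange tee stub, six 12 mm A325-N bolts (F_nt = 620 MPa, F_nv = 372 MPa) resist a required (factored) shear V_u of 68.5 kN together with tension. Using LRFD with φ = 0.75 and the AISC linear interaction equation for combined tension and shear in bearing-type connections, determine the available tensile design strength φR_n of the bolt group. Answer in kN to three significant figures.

A_b = π·12²/4 = 113.1 mm²; f_rv = 68.5 × 1000 / (6 × 113.1) = 100.9 MPa.
F'_nt = 1.3 F_nt − (F_nt / φF_nv) f_rv = 1.3·620 − (620/(0.75·372))·100.9 = 581.7 MPa, capped at F_nt → F'_nt = 581.7 MPa.
R_n = F'_nt · A_b · n = 581.7 × 113.1 × 6 / 1000 = 394.7 kN.
Design strength φR_n = 0.75 × 394.7 = 296 kN.

296 kN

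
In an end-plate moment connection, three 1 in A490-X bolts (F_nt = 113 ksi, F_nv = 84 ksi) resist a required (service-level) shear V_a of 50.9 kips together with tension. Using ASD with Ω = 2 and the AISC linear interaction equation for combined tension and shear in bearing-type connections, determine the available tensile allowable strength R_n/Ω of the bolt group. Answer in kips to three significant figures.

A_b = π·1²/4 = 0.7854 in²; f_rv = 50.9 / (3 × 0.7854) = 21.6 ksi.
F'_nt = 1.3 F_nt − (Ω F_nt / F_nv) f_rv = 1.3·113 − (2·113/84)·21.6 = 88.78 ksi, capped at F_nt → F'_nt = 88.78 ksi.
R_n = F'_nt · A_b · n = 88.78 × 0.7854 × 3 = 209.2 kips.
Allowable strength R_n/Ω = 209.2 / 2 = 105 kips.

105 kips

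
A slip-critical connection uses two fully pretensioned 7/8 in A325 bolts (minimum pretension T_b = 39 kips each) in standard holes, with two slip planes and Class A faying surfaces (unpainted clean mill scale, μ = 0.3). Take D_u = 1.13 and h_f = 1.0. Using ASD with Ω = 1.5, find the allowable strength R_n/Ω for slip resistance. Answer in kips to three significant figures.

35.3 kips

R_n = μ · D_u · h_f · T_b · n_s · n_b = 0.3 × 1.13 × 1.0 × 39 × 2 × 2 = 52.88 kips.
Allowable strength R_n/Ω = 52.88 / 1.5 = 35.3 kips.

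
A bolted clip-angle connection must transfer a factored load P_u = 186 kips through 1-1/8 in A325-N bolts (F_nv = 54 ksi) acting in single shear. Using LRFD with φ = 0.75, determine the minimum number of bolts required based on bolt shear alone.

5 bolts

A_b = π·1.125²/4 = 0.994 in².
Per-bolt design strength φR_n = 0.75 × 54 × 0.994 × 1 = 40.26 kips.
n ≥ 186 / 40.26 = 4.62 → use 5 bolts.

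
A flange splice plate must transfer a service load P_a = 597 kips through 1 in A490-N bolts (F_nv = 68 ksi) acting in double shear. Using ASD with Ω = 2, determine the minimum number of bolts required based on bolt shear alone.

12 bolts

A_b = π·1²/4 = 0.7854 in².
Per-bolt allowable strength R_n/Ω = 68 × 0.7854 × 2 / 2 = 53.41 kips.
n ≥ 597 / 53.41 = 11.18 → use 12 bolts.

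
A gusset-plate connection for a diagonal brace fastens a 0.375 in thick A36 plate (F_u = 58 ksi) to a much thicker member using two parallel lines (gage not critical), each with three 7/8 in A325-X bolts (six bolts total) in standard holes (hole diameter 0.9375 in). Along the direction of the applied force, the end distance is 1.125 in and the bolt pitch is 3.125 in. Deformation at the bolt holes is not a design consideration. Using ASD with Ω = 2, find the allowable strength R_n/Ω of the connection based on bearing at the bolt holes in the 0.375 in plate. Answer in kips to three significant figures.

136 kips

Per bolt r_n = 1.5 l_c t F_u ≤ 3.0 d t F_u; upper limit = 3.0 × 0.875 × 0.375 × 58 = 57.09 kips.
Edge bolt: l_c = 1.125 − 0.9375/2 = 0.6562 in → 1.5 × 0.6562 × 0.375 × 58 = 21.41 → r_n = 21.41 kips.
Interior bolts: l_c = 3.125 − 0.9375 = 2.188 in → 1.5 × 2.188 × 0.375 × 58 = 71.37 → r_n = 57.09 kips.
R_n = 2 × 21.41 + 4 × 57.09 = 271.2 kips.
Allowable strength R_n/Ω = 271.2 / 2 = 136 kips.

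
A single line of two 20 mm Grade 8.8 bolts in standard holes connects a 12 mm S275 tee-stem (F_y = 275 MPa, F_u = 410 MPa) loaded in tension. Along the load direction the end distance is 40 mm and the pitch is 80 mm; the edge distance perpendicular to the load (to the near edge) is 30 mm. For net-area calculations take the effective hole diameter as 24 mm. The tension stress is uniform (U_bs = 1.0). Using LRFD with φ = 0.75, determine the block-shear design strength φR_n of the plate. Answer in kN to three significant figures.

Shear plane L_v = 40 + 1·80 = 120 mm; A_gv = 120 × 12 = 1440 mm².
A_nv = (120 − 1.5·24) × 12 = 1008 mm².
A_nt = (30 − 0.5·24) × 12 = 216 mm².
0.6 F_u A_nv = 248 kN; 0.6 F_y A_gv = 237.6 kN → shear yielding governs the shear term.
R_n = 237.6 + 1.0 × 410 × 216 / 1000 = 326.2 kN.
Design strength φR_n = 0.75 × 326.2 = 245 kN.

245 kN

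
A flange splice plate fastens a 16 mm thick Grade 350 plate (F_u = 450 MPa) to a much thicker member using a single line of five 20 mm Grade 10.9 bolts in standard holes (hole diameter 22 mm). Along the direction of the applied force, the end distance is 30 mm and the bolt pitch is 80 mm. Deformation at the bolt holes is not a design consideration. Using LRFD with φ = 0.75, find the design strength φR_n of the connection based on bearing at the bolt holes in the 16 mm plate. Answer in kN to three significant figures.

Per bolt r_n = 1.5 l_c t F_u ≤ 3.0 d t F_u; upper limit = 3.0 × 20 × 16 × 450 / 1000 = 432 kN.
Edge bolt: l_c = 30 − 22/2 = 19 mm → 1.5 × 19 × 16 × 450 / 1000 = 205.2 → r_n = 205.2 kN.
Interior bolts: l_c = 80 − 22 = 58 mm → 1.5 × 58 × 16 × 450 / 1000 = 626.4 → r_n = 432 kN.
R_n = 1 × 205.2 + 4 × 432 = 1933 kN.
Design strength φR_n = 0.75 × 1933 = 1450 kN.

1450 kN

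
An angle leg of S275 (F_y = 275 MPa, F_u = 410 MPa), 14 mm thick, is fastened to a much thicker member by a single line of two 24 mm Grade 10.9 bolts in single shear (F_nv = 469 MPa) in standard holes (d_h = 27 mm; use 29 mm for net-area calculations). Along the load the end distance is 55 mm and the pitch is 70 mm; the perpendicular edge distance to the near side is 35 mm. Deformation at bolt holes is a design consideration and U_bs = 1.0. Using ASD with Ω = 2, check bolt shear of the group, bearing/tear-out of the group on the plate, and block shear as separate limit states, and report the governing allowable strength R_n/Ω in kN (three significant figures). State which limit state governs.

Bolt shear: A_b = π·24²/4 = 452.4 mm²; R_n = 469 × 452.4 × 2 × 1 / 1000 = 424.3 kN → 424.3 / 2 = 212 kN.
Bearing: edge l_c = 41.5, r_n = 285.9 kN; interior l_c = 43, r_n = 296.2 kN; R_n = 285.9 + 1·296.2 = 582 kN → 291 kN.
Block shear: A_gv = 1750, A_nv = 1141, A_nt = 287 mm²; R_n = min(0.6F_uA_nv, 0.6F_yA_gv) + U_bs·F_u·A_nt = 398.4 kN → 199 kN.
Block shear governs: 199 kN.

199 kN (block shear governs)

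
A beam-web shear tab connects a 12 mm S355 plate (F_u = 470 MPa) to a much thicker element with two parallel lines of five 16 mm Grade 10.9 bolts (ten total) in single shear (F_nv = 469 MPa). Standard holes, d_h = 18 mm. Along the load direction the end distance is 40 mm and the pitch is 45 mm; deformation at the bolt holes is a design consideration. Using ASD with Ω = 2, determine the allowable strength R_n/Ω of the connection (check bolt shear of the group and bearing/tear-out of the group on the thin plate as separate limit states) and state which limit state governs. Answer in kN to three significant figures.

Bolt shear: A_b = π·16²/4 = 201.1 mm²; R_n = 469 × 201.1 × 10 × 1 / 1000 = 943 kN → 943 / 2 = 471 kN.
Bearing (1.2 l_c t F_u ≤ 2.4 d t F_u): upper limit = 2.4·16·12·470 / 1000 = 216.6 kN.
  Edge l_c = 40 − 18/2 = 31 → r_n = 209.8 kN; interior l_c = 45 − 18 = 27 → r_n = 182.7 kN.
  R_n,bearing = 2·209.8 + 8·182.7 = 1882 kN → 1882 / 2 = 941 kN.
Bolt shear governs: 471 kN.

471 kN (bolt shear governs)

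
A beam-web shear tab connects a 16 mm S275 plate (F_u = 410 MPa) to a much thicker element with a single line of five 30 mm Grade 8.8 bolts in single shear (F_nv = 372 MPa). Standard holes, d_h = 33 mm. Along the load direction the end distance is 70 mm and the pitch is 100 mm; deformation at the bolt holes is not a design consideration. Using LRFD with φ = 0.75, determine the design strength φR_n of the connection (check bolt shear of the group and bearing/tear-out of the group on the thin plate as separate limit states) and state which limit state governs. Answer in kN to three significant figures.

986 kN (bolt shear governs)

Bolt shear: A_b = π·30²/4 = 706.9 mm²; R_n = 372 × 706.9 × 5 × 1 / 1000 = 1315 kN → 0.75 × 1315 = 986 kN.
Bearing (1.5 l_c t F_u ≤ 3.0 d t F_u): upper limit = 3.0·30·16·410 / 1000 = 590.4 kN.
  Edge l_c = 70 − 33/2 = 53.5 → r_n = 526.4 kN; interior l_c = 100 − 33 = 67 → r_n = 590.4 kN.
  R_n,bearing = 1·526.4 + 4·590.4 = 2888 kN → 0.75 × 2888 = 2170 kN.
Bolt shear governs: 986 kN.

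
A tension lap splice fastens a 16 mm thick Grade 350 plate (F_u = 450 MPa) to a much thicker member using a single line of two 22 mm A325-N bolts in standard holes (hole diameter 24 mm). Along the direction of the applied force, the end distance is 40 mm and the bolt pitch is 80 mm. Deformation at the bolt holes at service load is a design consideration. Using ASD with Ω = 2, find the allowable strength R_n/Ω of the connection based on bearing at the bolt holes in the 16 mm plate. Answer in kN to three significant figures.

311 kN

Per bolt r_n = 1.2 l_c t F_u ≤ 2.4 d t F_u; upper limit = 2.4 × 22 × 16 × 450 / 1000 = 380.2 kN.
Edge bolt: l_c = 40 − 24/2 = 28 mm → 1.2 × 28 × 16 × 450 / 1000 = 241.9 → r_n = 241.9 kN.
Interior bolts: l_c = 80 − 24 = 56 mm → 1.2 × 56 × 16 × 450 / 1000 = 483.8 → r_n = 380.2 kN.
R_n = 1 × 241.9 + 1 × 380.2 = 622.1 kN.
Allowable strength R_n/Ω = 622.1 / 2 = 311 kN.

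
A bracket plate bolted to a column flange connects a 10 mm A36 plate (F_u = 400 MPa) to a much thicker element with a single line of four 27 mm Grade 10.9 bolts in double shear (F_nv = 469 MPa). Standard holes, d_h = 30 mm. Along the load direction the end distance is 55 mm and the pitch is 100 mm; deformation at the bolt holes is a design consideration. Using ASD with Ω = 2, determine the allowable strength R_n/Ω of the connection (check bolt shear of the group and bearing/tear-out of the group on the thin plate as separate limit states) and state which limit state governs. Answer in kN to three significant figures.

485 kN (bearing governs)

Bolt shear: A_b = π·27²/4 = 572.6 mm²; R_n = 469 × 572.6 × 4 × 2 / 1000 = 2148 kN → 2148 / 2 = 1070 kN.
Bearing (1.2 l_c t F_u ≤ 2.4 d t F_u): upper limit = 2.4·27·10·400 / 1000 = 259.2 kN.
  Edge l_c = 55 − 30/2 = 40 → r_n = 192 kN; interior l_c = 100 − 30 = 70 → r_n = 259.2 kN.
  R_n,bearing = 1·192 + 3·259.2 = 969.6 kN → 969.6 / 2 = 485 kN.
Bearing governs: 485 kN.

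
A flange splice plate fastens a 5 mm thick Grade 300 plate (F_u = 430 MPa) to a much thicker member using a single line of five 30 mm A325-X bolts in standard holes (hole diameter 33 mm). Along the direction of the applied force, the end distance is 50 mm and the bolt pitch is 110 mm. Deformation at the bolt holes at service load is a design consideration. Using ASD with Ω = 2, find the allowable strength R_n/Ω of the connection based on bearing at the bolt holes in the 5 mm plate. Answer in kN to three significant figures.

Per bolt r_n = 1.2 l_c t F_u ≤ 2.4 d t F_u; upper limit = 2.4 × 30 × 5 × 430 / 1000 = 154.8 kN.
Edge bolt: l_c = 50 − 33/2 = 33.5 mm → 1.2 × 33.5 × 5 × 430 / 1000 = 86.43 → r_n = 86.43 kN.
Interior bolts: l_c = 110 − 33 = 77 mm → 1.2 × 77 × 5 × 430 / 1000 = 198.7 → r_n = 154.8 kN.
R_n = 1 × 86.43 + 4 × 154.8 = 705.6 kN.
Allowable strength R_n/Ω = 705.6 / 2 = 353 kN.

353 kN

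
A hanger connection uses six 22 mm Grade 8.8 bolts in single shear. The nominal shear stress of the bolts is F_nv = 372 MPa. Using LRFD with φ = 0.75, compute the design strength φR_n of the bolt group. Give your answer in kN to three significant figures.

A_b = π × 22² / 4 = 380.1 mm².
R_n = F_nv · A_b · n · n_s = 372 × 380.1 × 6 × 1 / 1000 = 848.5 kN.
Design strength φR_n = 0.75 × 848.5 = 636 kN.

636 kN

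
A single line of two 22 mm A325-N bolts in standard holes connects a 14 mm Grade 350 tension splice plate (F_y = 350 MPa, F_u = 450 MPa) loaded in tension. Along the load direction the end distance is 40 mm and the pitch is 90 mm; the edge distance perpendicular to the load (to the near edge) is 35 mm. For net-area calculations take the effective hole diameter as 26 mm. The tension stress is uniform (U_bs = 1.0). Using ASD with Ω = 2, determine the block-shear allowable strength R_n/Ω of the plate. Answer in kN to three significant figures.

Shear plane L_v = 40 + 1·90 = 130 mm; A_gv = 130 × 14 = 1820 mm².
A_nv = (130 − 1.5·26) × 14 = 1274 mm².
A_nt = (35 − 0.5·26) × 14 = 308 mm².
0.6 F_u A_nv = 344 kN; 0.6 F_y A_gv = 382.2 kN → shear rupture governs the shear term.
R_n = 344 + 1.0 × 450 × 308 / 1000 = 482.6 kN.
Allowable strength R_n/Ω = 482.6 / 2 = 241 kN.

241 kN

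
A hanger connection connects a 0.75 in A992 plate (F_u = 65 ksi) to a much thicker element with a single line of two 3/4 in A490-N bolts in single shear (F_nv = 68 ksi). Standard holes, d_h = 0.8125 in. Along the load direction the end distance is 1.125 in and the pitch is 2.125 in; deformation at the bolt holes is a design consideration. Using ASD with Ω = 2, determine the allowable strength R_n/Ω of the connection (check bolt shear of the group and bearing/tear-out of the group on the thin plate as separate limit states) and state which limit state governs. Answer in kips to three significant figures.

Bolt shear: A_b = π·0.75²/4 = 0.4418 in²; R_n = 68 × 0.4418 × 2 × 1 = 60.08 kips → 60.08 / 2 = 30 kips.
Bearing (1.2 l_c t F_u ≤ 2.4 d t F_u): upper limit = 2.4·0.75·0.75·65 = 87.75 kips.
  Edge l_c = 1.125 − 0.8125/2 = 0.7188 → r_n = 42.05 kips; interior l_c = 2.125 − 0.8125 = 1.312 → r_n = 76.78 kips.
  R_n,bearing = 1·42.05 + 1·76.78 = 118.8 kips → 118.8 / 2 = 59.4 kips.
Bolt shear governs: 30 kips.

30 kips (bolt shear governs)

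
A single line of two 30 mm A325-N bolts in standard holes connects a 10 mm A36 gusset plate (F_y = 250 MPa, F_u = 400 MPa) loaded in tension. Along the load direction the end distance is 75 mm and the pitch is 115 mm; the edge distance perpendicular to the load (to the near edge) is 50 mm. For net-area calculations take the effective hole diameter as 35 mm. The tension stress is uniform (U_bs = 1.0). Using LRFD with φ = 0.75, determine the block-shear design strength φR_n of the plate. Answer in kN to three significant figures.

311 kN

Shear plane L_v = 75 + 1·115 = 190 mm; A_gv = 190 × 10 = 1900 mm².
A_nv = (190 − 1.5·35) × 10 = 1375 mm².
A_nt = (50 − 0.5·35) × 10 = 325 mm².
0.6 F_u A_nv = 330 kN; 0.6 F_y A_gv = 285 kN → shear yielding governs the shear term.
R_n = 285 + 1.0 × 400 × 325 / 1000 = 415 kN.
Design strength φR_n = 0.75 × 415 = 311 kN.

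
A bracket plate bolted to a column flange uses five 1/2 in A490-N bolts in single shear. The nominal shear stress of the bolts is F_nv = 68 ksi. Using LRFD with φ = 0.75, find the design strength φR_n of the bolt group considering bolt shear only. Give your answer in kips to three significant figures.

A_b = π × 0.5² / 4 = 0.1963 in².
R_n = F_nv · A_b · n · n_s = 68 × 0.1963 × 5 × 1 = 66.76 kips.
Design strength φR_n = 0.75 × 66.76 = 50.1 kips.

50.1 kips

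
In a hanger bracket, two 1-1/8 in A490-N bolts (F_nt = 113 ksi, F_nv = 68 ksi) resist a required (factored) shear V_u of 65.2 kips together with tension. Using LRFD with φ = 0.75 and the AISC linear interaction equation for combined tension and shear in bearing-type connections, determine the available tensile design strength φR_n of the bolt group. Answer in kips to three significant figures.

A_b = π·1.125²/4 = 0.994 in²; f_rv = 65.2 / (2 × 0.994) = 32.8 ksi.
F'_nt = 1.3 F_nt − (F_nt / φF_nv) f_rv = 1.3·113 − (113/(0.75·68))·32.8 = 74.23 ksi, capped at F_nt → F'_nt = 74.23 ksi.
R_n = F'_nt · A_b · n = 74.23 × 0.994 × 2 = 147.6 kips.
Design strength φR_n = 0.75 × 147.6 = 111 kips.

111 kips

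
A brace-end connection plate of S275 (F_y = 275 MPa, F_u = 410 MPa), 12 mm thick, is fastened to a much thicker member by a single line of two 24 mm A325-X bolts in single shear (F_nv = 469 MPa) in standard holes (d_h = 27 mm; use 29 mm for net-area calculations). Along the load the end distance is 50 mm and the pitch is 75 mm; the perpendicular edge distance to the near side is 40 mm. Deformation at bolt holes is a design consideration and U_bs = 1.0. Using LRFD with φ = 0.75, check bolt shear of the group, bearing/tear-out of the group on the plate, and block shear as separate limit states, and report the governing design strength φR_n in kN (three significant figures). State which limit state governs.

Bolt shear: A_b = π·24²/4 = 452.4 mm²; R_n = 469 × 452.4 × 2 × 1 / 1000 = 424.3 kN → 0.75 × 424.3 = 318 kN.
Bearing: edge l_c = 36.5, r_n = 215.5 kN; interior l_c = 48, r_n = 283.4 kN; R_n = 215.5 + 1·283.4 = 498.9 kN → 374 kN.
Block shear: A_gv = 1500, A_nv = 978, A_nt = 306 mm²; R_n = min(0.6F_uA_nv, 0.6F_yA_gv) + U_bs·F_u·A_nt = 366 kN → 275 kN.
Block shear governs: 275 kN.

275 kN (block shear governs)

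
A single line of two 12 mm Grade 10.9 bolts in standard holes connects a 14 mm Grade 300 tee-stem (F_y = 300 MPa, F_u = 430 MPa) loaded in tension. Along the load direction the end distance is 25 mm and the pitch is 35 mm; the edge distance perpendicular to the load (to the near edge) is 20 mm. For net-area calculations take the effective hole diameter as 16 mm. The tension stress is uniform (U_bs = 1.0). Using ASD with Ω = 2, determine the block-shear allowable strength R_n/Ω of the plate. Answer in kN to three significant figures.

Shear plane L_v = 25 + 1·35 = 60 mm; A_gv = 60 × 14 = 840 mm².
A_nv = (60 − 1.5·16) × 14 = 504 mm².
A_nt = (20 − 0.5·16) × 14 = 168 mm².
0.6 F_u A_nv = 130 kN; 0.6 F_y A_gv = 151.2 kN → shear rupture governs the shear term.
R_n = 130 + 1.0 × 430 × 168 / 1000 = 202.3 kN.
Allowable strength R_n/Ω = 202.3 / 2 = 101 kN.

101 kN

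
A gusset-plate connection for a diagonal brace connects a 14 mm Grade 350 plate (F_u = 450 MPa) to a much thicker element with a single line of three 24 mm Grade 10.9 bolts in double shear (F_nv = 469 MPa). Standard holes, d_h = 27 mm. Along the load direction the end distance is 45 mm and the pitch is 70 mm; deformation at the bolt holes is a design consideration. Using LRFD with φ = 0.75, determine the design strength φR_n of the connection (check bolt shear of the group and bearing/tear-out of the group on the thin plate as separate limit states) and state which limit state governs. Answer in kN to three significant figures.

Bolt shear: A_b = π·24²/4 = 452.4 mm²; R_n = 469 × 452.4 × 3 × 2 / 1000 = 1273 kN → 0.75 × 1273 = 955 kN.
Bearing (1.2 l_c t F_u ≤ 2.4 d t F_u): upper limit = 2.4·24·14·450 / 1000 = 362.9 kN.
  Edge l_c = 45 − 27/2 = 31.5 → r_n = 238.1 kN; interior l_c = 70 − 27 = 43 → r_n = 325.1 kN.
  R_n,bearing = 1·238.1 + 2·325.1 = 888.3 kN → 0.75 × 888.3 = 666 kN.
Bearing governs: 666 kN.

666 kN (bearing governs)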